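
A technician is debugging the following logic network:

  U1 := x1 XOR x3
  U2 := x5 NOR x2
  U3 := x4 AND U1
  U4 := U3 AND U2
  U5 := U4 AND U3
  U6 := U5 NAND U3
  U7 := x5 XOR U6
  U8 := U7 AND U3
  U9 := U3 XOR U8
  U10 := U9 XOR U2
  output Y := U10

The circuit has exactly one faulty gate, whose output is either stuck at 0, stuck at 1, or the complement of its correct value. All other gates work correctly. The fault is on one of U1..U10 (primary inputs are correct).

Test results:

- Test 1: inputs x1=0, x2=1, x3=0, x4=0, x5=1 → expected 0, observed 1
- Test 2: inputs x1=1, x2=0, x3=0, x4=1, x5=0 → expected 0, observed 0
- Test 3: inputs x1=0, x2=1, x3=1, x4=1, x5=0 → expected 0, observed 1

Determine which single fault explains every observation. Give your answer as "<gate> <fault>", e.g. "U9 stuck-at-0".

U9 stuck-at-1

Fault-free values for test 1 (x1=0, x2=1, x3=0, x4=0, x5=1): U1=0, U2=0, U3=0, U4=0, U5=0, U6=1, U7=0, U8=0, U9=0, U10=0, giving Y=0. Observed 1.
Test 1: faults giving observed 1 are {U2 stuck-at-1, U2 inverted output, U3 stuck-at-1, U3 inverted output, U8 stuck-at-1, U8 inverted output, U9 stuck-at-1, U9 inverted output, U10 stuck-at-1, U10 inverted output}.
Test 2 (x1=1, x2=0, x3=0, x4=1, x5=0): fault-free U1=1, U2=1, U3=1, U4=1, U5=1, U6=0, U7=0, U8=0, U9=1, U10=0 → 0; observed 0. Eliminates U3 inverted output, U8 stuck-at-1, U8 inverted output, U9 inverted output, U10 stuck-at-1, U10 inverted output.
Test 3 (x1=0, x2=1, x3=1, x4=1, x5=0): fault-free U1=1, U2=0, U3=1, U4=0, U5=0, U6=1, U7=1, U8=1, U9=0, U10=0 → 0; observed 1. Eliminates U2 stuck-at-1, U2 inverted output, U3 stuck-at-1.
Only U9 stuck-at-1 is consistent with every test.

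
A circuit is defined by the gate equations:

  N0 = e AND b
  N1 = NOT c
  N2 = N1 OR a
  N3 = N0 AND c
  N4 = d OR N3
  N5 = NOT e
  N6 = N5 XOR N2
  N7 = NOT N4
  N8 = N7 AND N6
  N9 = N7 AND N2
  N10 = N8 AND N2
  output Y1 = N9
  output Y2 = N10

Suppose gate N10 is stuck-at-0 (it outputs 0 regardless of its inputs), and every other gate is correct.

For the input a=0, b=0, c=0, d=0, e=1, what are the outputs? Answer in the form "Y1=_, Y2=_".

Propagate with N10 forced: N0=0, N1=1, N2=1, N3=0, N4=0, N5=0, N6=1, N7=1, N8=1, N9=1, N10=0 [stuck-at-0].
So the outputs are Y1=1, Y2=0. (Without the fault they would be Y1=1, Y2=1.)

Y1=1, Y2=0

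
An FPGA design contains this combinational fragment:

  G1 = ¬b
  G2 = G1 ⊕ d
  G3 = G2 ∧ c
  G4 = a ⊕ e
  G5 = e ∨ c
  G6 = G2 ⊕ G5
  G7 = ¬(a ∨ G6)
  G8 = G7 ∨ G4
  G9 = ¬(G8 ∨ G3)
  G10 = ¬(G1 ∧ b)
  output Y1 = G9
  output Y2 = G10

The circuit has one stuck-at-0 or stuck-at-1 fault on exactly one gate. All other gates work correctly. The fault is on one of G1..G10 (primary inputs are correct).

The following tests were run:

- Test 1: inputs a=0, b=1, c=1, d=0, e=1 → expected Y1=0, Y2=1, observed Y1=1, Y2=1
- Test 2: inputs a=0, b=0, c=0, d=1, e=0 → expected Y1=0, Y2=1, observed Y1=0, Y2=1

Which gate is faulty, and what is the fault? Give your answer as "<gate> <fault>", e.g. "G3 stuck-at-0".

G4 stuck-at-0

Fault-free values for test 1 (a=0, b=1, c=1, d=0, e=1): G1=0, G2=0, G3=0, G4=1, G5=1, G6=1, G7=0, G8=1, G9=0, G10=1, giving Y1=0, Y2=1. Observed Y1=1, Y2=1.
Test 1: faults giving observed Y1=1, Y2=1 are {G4 stuck-at-0, G8 stuck-at-0, G9 stuck-at-1}.
Test 2 (a=0, b=0, c=0, d=1, e=0): fault-free G1=1, G2=0, G3=0, G4=0, G5=0, G6=0, G7=1, G8=1, G9=0, G10=1 → Y1=0, Y2=1; observed Y1=0, Y2=1. Eliminates G8 stuck-at-0, G9 stuck-at-1.
Only G4 stuck-at-0 is consistent with every test.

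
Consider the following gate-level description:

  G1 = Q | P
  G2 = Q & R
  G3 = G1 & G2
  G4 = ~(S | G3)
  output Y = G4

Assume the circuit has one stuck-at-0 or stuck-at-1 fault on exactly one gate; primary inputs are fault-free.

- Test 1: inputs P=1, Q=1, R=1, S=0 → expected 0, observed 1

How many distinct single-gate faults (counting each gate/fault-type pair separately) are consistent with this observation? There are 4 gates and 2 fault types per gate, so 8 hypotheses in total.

Fault-free: G1=1, G2=1, G3=1, G4=0 → 0. Observed 1.
  G1 stuck-at-0: output 1 ✓
  G1 stuck-at-1: output 0 ✗
  G2 stuck-at-0: output 1 ✓
  G2 stuck-at-1: output 0 ✗
  G3 stuck-at-0: output 1 ✓
  G3 stuck-at-1: output 0 ✗
  G4 stuck-at-0: output 0 ✗
  G4 stuck-at-1: output 1 ✓
Consistent faults: {G1 stuck-at-0, G2 stuck-at-0, G3 stuck-at-0, G4 stuck-at-1} — 4 in all.

4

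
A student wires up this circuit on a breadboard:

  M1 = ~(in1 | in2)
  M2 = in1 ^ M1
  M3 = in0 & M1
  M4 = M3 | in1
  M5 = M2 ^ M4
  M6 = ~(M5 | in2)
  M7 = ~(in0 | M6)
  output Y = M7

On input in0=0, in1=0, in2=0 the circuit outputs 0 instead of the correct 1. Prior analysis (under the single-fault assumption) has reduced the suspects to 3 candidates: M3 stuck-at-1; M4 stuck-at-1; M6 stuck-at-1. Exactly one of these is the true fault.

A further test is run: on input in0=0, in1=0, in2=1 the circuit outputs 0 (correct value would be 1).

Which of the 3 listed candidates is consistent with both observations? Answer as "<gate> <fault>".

M6 stuck-at-1

Evaluate each candidate on input in0=0, in1=0, in2=1:
  M3 stuck-at-1: M1=0, M2=0, M3=1 [stuck-at-1], M4=1, M5=1, M6=0, M7=1 → 1 — eliminated
  M4 stuck-at-1: M1=0, M2=0, M3=0, M4=1 [stuck-at-1], M5=1, M6=0, M7=1 → 1 — eliminated
  M6 stuck-at-1: M1=0, M2=0, M3=0, M4=0, M5=0, M6=1 [stuck-at-1], M7=0 → 0 — matches
Only M6 stuck-at-1 reproduces the observed 0.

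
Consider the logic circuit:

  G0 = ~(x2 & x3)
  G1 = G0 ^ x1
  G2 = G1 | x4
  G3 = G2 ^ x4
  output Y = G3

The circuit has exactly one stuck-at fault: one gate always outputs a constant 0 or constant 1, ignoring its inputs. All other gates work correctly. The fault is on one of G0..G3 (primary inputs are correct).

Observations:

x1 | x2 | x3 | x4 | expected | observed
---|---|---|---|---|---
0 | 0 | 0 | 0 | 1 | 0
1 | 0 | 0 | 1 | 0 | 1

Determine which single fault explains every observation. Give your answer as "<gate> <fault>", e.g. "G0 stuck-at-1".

Fault-free values for test 1 (x1=0, x2=0, x3=0, x4=0): G0=1, G1=1, G2=1, G3=1, giving Y=1. Observed 0.
Test 1: faults giving observed 0 are {G0 stuck-at-0, G1 stuck-at-0, G2 stuck-at-0, G3 stuck-at-0}.
Test 2 (x1=1, x2=0, x3=0, x4=1): fault-free G0=1, G1=0, G2=1, G3=0 → 0; observed 1. Eliminates G0 stuck-at-0, G1 stuck-at-0, G3 stuck-at-0.
Only G2 stuck-at-0 is consistent with every test.

G2 stuck-at-0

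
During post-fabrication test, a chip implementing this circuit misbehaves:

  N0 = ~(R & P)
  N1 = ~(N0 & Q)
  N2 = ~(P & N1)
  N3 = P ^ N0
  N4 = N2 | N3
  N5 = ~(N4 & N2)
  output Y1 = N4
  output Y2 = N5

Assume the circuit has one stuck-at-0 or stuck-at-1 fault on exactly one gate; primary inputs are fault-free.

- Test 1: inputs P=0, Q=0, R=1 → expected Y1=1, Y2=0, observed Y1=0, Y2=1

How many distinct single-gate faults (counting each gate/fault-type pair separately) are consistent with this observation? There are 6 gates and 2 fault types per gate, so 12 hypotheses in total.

Fault-free: N0=1, N1=1, N2=1, N3=1, N4=1, N5=0 → Y1=1, Y2=0. Observed Y1=0, Y2=1.
  N0 stuck-at-0: output Y1=1, Y2=0 ✗
  N0 stuck-at-1: output Y1=1, Y2=0 ✗
  N1 stuck-at-0: output Y1=1, Y2=0 ✗
  N1 stuck-at-1: output Y1=1, Y2=0 ✗
  N2 stuck-at-0: output Y1=1, Y2=1 ✗
  N2 stuck-at-1: output Y1=1, Y2=0 ✗
  N3 stuck-at-0: output Y1=1, Y2=0 ✗
  N3 stuck-at-1: output Y1=1, Y2=0 ✗
  N4 stuck-at-0: output Y1=0, Y2=1 ✓
  N4 stuck-at-1: output Y1=1, Y2=0 ✗
  N5 stuck-at-0: output Y1=1, Y2=0 ✗
  N5 stuck-at-1: output Y1=1, Y2=1 ✗
Consistent faults: {N4 stuck-at-0} — 1 in all.

1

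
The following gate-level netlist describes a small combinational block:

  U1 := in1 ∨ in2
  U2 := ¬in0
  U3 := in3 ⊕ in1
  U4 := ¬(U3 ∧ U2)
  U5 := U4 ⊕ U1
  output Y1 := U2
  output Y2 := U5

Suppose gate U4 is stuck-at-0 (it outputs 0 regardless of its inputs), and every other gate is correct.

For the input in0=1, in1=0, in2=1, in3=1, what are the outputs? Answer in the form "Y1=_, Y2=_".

Y1=0, Y2=1

Propagate with U4 forced: U1=1, U2=0, U3=1, U4=0 [stuck-at-0], U5=1.
So the outputs are Y1=0, Y2=1. (Without the fault they would be Y1=0, Y2=0.)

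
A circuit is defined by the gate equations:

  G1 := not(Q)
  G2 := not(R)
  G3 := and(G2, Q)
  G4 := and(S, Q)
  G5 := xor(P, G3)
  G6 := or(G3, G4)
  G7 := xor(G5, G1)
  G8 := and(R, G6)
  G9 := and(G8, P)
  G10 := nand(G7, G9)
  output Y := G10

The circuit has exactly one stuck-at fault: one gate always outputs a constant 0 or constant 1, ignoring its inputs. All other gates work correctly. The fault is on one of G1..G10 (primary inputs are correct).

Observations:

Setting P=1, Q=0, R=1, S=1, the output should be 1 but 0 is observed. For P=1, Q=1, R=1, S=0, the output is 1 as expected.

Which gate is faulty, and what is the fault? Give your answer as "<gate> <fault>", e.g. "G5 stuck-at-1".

G3 stuck-at-1

Fault-free values for test 1 (P=1, Q=0, R=1, S=1): G1=1, G2=0, G3=0, G4=0, G5=1, G6=0, G7=0, G8=0, G9=0, G10=1, giving Y=1. Observed 0.
Test 1: faults giving observed 0 are {G3 stuck-at-1, G10 stuck-at-0}.
Test 2 (P=1, Q=1, R=1, S=0): fault-free G1=0, G2=0, G3=0, G4=0, G5=1, G6=0, G7=1, G8=0, G9=0, G10=1 → 1; observed 1. Eliminates G10 stuck-at-0.
Only G3 stuck-at-1 is consistent with every test.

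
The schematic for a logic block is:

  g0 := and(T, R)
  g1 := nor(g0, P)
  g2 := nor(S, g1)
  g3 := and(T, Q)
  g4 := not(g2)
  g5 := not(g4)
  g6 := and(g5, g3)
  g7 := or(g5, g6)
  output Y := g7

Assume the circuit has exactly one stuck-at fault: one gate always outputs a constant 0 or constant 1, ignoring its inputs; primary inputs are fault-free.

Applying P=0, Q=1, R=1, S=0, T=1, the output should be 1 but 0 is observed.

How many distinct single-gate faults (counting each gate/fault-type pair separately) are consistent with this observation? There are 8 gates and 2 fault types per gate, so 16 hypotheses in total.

6

Fault-free: g0=1, g1=0, g2=1, g3=1, g4=0, g5=1, g6=1, g7=1 → 1. Observed 0.
  g0: stuck-at-0 ✓; others ✗
  g1: stuck-at-1 ✓; others ✗
  g2: stuck-at-0 ✓; others ✗
  g3: none of the 2 fault types match ✗
  g4: stuck-at-1 ✓; others ✗
  g5: stuck-at-0 ✓; others ✗
  g6: none of the 2 fault types match ✗
  g7: stuck-at-0 ✓; others ✗
Consistent faults: {g0 stuck-at-0, g1 stuck-at-1, g2 stuck-at-0, g4 stuck-at-1, g5 stuck-at-0, g7 stuck-at-0} — 6 in all.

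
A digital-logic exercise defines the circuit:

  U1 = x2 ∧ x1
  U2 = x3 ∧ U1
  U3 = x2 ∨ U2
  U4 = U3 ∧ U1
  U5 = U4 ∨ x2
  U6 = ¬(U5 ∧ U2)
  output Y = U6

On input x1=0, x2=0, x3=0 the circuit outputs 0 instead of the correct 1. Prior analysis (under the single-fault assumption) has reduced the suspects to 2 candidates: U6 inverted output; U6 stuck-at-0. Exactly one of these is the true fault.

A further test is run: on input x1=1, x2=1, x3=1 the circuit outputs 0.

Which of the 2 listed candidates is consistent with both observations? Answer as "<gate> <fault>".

Evaluate each candidate on input x1=1, x2=1, x3=1:
  U6 inverted output: U1=1, U2=1, U3=1, U4=1, U5=1, U6=1 [inverted output] → 1 — eliminated
  U6 stuck-at-0: U1=1, U2=1, U3=1, U4=1, U5=1, U6=0 [stuck-at-0] → 0 — matches
Only U6 stuck-at-0 reproduces the observed 0.

U6 stuck-at-0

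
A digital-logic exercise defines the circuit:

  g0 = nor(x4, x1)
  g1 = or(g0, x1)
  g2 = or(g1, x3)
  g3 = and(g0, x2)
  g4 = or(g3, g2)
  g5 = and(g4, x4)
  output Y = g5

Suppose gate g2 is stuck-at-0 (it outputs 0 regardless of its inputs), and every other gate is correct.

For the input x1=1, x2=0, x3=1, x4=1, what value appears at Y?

0

Propagate with g2 forced: g0=0, g1=1, g2=0 [stuck-at-0], g3=0, g4=0, g5=0.
So Y = 0. (Without the fault it would be 1.)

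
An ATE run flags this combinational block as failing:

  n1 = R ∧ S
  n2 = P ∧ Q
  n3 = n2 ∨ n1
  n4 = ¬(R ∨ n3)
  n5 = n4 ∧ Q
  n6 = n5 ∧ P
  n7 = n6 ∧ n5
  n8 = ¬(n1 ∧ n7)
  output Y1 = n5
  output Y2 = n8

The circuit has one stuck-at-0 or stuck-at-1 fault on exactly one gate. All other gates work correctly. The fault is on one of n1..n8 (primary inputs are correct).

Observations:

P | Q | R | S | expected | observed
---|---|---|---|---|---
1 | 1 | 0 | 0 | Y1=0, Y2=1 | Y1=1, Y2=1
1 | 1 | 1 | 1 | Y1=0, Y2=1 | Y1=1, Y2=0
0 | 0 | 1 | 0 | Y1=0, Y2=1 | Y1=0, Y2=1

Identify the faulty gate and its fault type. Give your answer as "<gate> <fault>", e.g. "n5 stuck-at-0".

Fault-free values for test 1 (P=1, Q=1, R=0, S=0): n1=0, n2=1, n3=1, n4=0, n5=0, n6=0, n7=0, n8=1, giving Y1=0, Y2=1. Observed Y1=1, Y2=1.
Test 1: faults giving observed Y1=1, Y2=1 are {n2 stuck-at-0, n3 stuck-at-0, n4 stuck-at-1, n5 stuck-at-1}.
Test 2 (P=1, Q=1, R=1, S=1): fault-free n1=1, n2=1, n3=1, n4=0, n5=0, n6=0, n7=0, n8=1 → Y1=0, Y2=1; observed Y1=1, Y2=0. Eliminates n2 stuck-at-0, n3 stuck-at-0.
Test 3 (P=0, Q=0, R=1, S=0): fault-free n1=0, n2=0, n3=0, n4=0, n5=0, n6=0, n7=0, n8=1 → Y1=0, Y2=1; observed Y1=0, Y2=1. Eliminates n5 stuck-at-1.
Only n4 stuck-at-1 is consistent with every test.

n4 stuck-at-1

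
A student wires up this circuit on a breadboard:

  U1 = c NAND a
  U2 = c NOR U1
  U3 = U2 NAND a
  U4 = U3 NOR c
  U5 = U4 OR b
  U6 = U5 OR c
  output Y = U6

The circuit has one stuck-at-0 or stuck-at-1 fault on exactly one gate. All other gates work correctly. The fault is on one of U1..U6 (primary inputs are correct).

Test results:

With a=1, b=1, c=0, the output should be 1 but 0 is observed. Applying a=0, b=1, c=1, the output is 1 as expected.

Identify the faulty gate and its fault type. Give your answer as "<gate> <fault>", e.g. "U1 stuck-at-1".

Fault-free values for test 1 (a=1, b=1, c=0): U1=1, U2=0, U3=1, U4=0, U5=1, U6=1, giving Y=1. Observed 0.
Test 1: faults giving observed 0 are {U5 stuck-at-0, U6 stuck-at-0}.
Test 2 (a=0, b=1, c=1): fault-free U1=1, U2=0, U3=1, U4=0, U5=1, U6=1 → 1; observed 1. Eliminates U6 stuck-at-0.
Only U5 stuck-at-0 is consistent with every test.

U5 stuck-at-0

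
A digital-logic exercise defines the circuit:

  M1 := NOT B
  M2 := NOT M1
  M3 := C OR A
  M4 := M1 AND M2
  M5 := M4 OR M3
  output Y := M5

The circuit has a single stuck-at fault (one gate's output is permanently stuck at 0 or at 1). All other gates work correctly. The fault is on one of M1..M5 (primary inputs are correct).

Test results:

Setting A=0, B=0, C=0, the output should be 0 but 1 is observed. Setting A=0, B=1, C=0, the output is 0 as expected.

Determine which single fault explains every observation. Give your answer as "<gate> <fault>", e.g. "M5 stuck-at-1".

Fault-free values for test 1 (A=0, B=0, C=0): M1=1, M2=0, M3=0, M4=0, M5=0, giving Y=0. Observed 1.
Test 1: faults giving observed 1 are {M2 stuck-at-1, M3 stuck-at-1, M4 stuck-at-1, M5 stuck-at-1}.
Test 2 (A=0, B=1, C=0): fault-free M1=0, M2=1, M3=0, M4=0, M5=0 → 0; observed 0. Eliminates M3 stuck-at-1, M4 stuck-at-1, M5 stuck-at-1.
Only M2 stuck-at-1 is consistent with every test.

M2 stuck-at-1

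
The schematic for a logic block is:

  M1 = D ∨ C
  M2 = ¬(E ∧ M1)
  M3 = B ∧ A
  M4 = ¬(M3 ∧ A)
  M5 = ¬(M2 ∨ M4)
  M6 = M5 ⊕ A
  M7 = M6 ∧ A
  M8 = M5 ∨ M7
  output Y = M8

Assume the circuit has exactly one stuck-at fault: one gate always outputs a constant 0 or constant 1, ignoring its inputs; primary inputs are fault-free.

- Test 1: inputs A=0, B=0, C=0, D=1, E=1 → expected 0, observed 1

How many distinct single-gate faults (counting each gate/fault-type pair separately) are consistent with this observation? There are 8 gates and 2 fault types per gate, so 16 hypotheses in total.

Fault-free: M1=1, M2=0, M3=0, M4=1, M5=0, M6=0, M7=0, M8=0 → 0. Observed 1.
  M1: none of the 2 fault types match ✗
  M2: none of the 2 fault types match ✗
  M3: none of the 2 fault types match ✗
  M4: stuck-at-0 ✓; others ✗
  M5: stuck-at-1 ✓; others ✗
  M6: none of the 2 fault types match ✗
  M7: stuck-at-1 ✓; others ✗
  M8: stuck-at-1 ✓; others ✗
Consistent faults: {M4 stuck-at-0, M5 stuck-at-1, M7 stuck-at-1, M8 stuck-at-1} — 4 in all.

4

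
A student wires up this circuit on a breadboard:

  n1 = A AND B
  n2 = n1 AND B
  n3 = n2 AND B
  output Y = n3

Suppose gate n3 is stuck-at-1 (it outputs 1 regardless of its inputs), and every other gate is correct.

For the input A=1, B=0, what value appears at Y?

Propagate with n3 forced: n1=0, n2=0, n3=1 [stuck-at-1].
So Y = 1. (Without the fault it would be 0.)

1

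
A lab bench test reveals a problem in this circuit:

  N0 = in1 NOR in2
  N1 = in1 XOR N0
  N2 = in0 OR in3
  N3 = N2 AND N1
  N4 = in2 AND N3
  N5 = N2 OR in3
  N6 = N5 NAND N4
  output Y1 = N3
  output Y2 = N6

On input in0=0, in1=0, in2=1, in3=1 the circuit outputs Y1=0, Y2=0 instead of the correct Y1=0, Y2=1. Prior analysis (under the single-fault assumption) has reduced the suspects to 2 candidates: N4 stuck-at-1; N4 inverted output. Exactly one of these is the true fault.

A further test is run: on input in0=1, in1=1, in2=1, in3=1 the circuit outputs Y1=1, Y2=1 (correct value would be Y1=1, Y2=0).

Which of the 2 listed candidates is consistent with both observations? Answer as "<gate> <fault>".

Evaluate each candidate on input in0=1, in1=1, in2=1, in3=1:
  N4 stuck-at-1: N0=0, N1=1, N2=1, N3=1, N4=1 [stuck-at-1], N5=1, N6=0 → Y1=1, Y2=0 — eliminated
  N4 inverted output: N0=0, N1=1, N2=1, N3=1, N4=0 [inverted output], N5=1, N6=1 → Y1=1, Y2=1 — matches
Only N4 inverted output reproduces the observed Y1=1, Y2=1.

N4 inverted output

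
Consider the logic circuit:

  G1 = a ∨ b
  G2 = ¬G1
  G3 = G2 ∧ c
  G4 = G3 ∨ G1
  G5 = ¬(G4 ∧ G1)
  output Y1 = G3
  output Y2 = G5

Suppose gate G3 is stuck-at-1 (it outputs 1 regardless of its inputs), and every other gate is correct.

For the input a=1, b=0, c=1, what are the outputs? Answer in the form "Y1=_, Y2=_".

Y1=1, Y2=0

Propagate with G3 forced: G1=1, G2=0, G3=1 [stuck-at-1], G4=1, G5=0.
So the outputs are Y1=1, Y2=0. (Without the fault they would be Y1=0, Y2=0.)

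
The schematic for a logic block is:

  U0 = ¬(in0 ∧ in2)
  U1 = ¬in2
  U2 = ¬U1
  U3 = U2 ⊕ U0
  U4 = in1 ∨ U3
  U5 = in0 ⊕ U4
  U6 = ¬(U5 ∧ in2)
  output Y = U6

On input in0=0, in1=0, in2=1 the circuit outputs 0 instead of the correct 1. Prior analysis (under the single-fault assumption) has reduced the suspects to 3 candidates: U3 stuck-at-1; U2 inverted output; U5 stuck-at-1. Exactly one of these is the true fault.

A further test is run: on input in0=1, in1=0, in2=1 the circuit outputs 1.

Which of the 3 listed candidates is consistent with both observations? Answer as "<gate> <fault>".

Evaluate each candidate on input in0=1, in1=0, in2=1:
  U3 stuck-at-1: U0=0, U1=0, U2=1, U3=1 [stuck-at-1], U4=1, U5=0, U6=1 → 1 — matches
  U2 inverted output: U0=0, U1=0, U2=0 [inverted output], U3=0, U4=0, U5=1, U6=0 → 0 — eliminated
  U5 stuck-at-1: U0=0, U1=0, U2=1, U3=1, U4=1, U5=1 [stuck-at-1], U6=0 → 0 — eliminated
Only U3 stuck-at-1 reproduces the observed 1.

U3 stuck-at-1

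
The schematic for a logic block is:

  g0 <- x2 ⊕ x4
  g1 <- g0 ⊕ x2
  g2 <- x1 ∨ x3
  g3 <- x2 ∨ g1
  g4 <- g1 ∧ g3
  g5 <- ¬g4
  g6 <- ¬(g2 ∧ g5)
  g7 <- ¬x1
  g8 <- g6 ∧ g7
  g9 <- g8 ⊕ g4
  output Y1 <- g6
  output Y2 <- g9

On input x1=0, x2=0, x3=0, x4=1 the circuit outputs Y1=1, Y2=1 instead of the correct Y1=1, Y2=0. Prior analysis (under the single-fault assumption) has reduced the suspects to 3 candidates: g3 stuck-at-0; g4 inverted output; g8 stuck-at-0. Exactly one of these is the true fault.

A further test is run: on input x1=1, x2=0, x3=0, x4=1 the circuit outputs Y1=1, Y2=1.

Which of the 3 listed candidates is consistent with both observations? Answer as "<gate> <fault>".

Evaluate each candidate on input x1=1, x2=0, x3=0, x4=1:
  g3 stuck-at-0: g0=1, g1=1, g2=1, g3=0 [stuck-at-0], g4=0, g5=1, g6=0, g7=0, g8=0, g9=0 → Y1=0, Y2=0 — eliminated
  g4 inverted output: g0=1, g1=1, g2=1, g3=1, g4=0 [inverted output], g5=1, g6=0, g7=0, g8=0, g9=0 → Y1=0, Y2=0 — eliminated
  g8 stuck-at-0: g0=1, g1=1, g2=1, g3=1, g4=1, g5=0, g6=1, g7=0, g8=0 [stuck-at-0], g9=1 → Y1=1, Y2=1 — matches
Only g8 stuck-at-0 reproduces the observed Y1=1, Y2=1.

g8 stuck-at-0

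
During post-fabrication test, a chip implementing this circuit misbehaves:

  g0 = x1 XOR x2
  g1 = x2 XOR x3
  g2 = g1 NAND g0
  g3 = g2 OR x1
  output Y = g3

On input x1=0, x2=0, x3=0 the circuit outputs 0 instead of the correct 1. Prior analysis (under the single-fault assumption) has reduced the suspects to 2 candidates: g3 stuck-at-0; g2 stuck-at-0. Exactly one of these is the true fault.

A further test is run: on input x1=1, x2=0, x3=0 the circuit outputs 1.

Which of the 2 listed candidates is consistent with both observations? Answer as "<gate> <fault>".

g2 stuck-at-0

Evaluate each candidate on input x1=1, x2=0, x3=0:
  g3 stuck-at-0: g0=1, g1=0, g2=1, g3=0 [stuck-at-0] → 0 — eliminated
  g2 stuck-at-0: g0=1, g1=0, g2=0 [stuck-at-0], g3=1 → 1 — matches
Only g2 stuck-at-0 reproduces the observed 1.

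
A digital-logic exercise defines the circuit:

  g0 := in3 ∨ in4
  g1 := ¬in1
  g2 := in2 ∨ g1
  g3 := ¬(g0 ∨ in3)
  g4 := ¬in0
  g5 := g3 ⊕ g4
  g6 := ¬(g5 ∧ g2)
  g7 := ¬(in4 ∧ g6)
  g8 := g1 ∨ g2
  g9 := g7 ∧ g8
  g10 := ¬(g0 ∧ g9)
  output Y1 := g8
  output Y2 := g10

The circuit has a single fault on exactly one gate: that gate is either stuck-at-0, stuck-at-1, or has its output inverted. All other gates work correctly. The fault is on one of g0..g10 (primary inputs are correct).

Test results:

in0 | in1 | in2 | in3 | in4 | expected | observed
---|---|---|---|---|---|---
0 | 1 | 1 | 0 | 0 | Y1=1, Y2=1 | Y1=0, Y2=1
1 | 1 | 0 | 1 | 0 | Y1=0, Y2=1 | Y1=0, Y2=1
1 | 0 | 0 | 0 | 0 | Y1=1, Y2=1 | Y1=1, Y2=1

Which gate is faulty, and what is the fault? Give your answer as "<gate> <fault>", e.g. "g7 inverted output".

Fault-free values for test 1 (in0=0, in1=1, in2=1, in3=0, in4=0): g0=0, g1=0, g2=1, g3=1, g4=1, g5=0, g6=1, g7=1, g8=1, g9=1, g10=1, giving Y1=1, Y2=1. Observed Y1=0, Y2=1.
Test 1: faults giving observed Y1=0, Y2=1 are {g2 stuck-at-0, g2 inverted output, g8 stuck-at-0, g8 inverted output}.
Test 2 (in0=1, in1=1, in2=0, in3=1, in4=0): fault-free g0=1, g1=0, g2=0, g3=0, g4=0, g5=0, g6=1, g7=1, g8=0, g9=0, g10=1 → Y1=0, Y2=1; observed Y1=0, Y2=1. Eliminates g2 inverted output, g8 inverted output.
Test 3 (in0=1, in1=0, in2=0, in3=0, in4=0): fault-free g0=0, g1=1, g2=1, g3=1, g4=0, g5=1, g6=0, g7=1, g8=1, g9=1, g10=1 → Y1=1, Y2=1; observed Y1=1, Y2=1. Eliminates g8 stuck-at-0.
Only g2 stuck-at-0 is consistent with every test.

g2 stuck-at-0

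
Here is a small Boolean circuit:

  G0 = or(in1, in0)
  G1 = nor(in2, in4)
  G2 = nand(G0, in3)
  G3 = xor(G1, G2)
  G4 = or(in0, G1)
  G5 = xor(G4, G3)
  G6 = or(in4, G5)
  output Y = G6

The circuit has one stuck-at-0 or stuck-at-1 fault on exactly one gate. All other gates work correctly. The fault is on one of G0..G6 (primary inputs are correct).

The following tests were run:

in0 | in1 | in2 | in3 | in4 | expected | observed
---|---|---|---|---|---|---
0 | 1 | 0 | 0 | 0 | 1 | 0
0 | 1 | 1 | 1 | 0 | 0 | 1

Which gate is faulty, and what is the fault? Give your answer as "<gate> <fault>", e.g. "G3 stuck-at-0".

Fault-free values for test 1 (in0=0, in1=1, in2=0, in3=0, in4=0): G0=1, G1=1, G2=1, G3=0, G4=1, G5=1, G6=1, giving Y=1. Observed 0.
Test 1: faults giving observed 0 are {G2 stuck-at-0, G3 stuck-at-1, G4 stuck-at-0, G5 stuck-at-0, G6 stuck-at-0}.
Test 2 (in0=0, in1=1, in2=1, in3=1, in4=0): fault-free G0=1, G1=0, G2=0, G3=0, G4=0, G5=0, G6=0 → 0; observed 1. Eliminates G2 stuck-at-0, G4 stuck-at-0, G5 stuck-at-0, G6 stuck-at-0.
Only G3 stuck-at-1 is consistent with every test.

G3 stuck-at-1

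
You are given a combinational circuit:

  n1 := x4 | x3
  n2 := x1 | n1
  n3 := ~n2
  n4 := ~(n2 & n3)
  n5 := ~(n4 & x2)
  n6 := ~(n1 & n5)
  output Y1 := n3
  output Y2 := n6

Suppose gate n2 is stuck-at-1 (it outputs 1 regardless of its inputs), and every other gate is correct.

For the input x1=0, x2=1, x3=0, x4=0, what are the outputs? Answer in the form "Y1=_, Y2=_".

Propagate with n2 forced: n1=0, n2=1 [stuck-at-1], n3=0, n4=1, n5=0, n6=1.
So the outputs are Y1=0, Y2=1. (Without the fault they would be Y1=1, Y2=1.)

Y1=0, Y2=1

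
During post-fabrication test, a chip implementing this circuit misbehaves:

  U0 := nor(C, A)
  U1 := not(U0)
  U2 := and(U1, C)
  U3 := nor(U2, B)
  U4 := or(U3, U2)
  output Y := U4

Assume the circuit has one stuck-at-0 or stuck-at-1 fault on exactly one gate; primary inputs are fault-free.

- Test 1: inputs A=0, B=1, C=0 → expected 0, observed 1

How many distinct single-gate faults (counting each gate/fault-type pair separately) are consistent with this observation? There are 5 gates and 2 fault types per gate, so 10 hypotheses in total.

3

Fault-free: U0=1, U1=0, U2=0, U3=0, U4=0 → 0. Observed 1.
  U0 stuck-at-0: output 0 ✗
  U0 stuck-at-1: output 0 ✗
  U1 stuck-at-0: output 0 ✗
  U1 stuck-at-1: output 0 ✗
  U2 stuck-at-0: output 0 ✗
  U2 stuck-at-1: output 1 ✓
  U3 stuck-at-0: output 0 ✗
  U3 stuck-at-1: output 1 ✓
  U4 stuck-at-0: output 0 ✗
  U4 stuck-at-1: output 1 ✓
Consistent faults: {U2 stuck-at-1, U3 stuck-at-1, U4 stuck-at-1} — 3 in all.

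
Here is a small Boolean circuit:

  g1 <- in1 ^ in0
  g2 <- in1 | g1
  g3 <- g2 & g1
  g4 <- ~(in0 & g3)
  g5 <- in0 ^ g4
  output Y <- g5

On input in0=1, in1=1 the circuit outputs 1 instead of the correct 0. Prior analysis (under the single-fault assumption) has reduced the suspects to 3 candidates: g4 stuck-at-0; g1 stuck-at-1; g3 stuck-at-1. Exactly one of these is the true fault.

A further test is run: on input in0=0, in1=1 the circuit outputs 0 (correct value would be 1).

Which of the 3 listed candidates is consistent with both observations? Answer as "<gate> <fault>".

g4 stuck-at-0

Evaluate each candidate on input in0=0, in1=1:
  g4 stuck-at-0: g1=1, g2=1, g3=1, g4=0 [stuck-at-0], g5=0 → 0 — matches
  g1 stuck-at-1: g1=1 [stuck-at-1], g2=1, g3=1, g4=1, g5=1 → 1 — eliminated
  g3 stuck-at-1: g1=1, g2=1, g3=1 [stuck-at-1], g4=1, g5=1 → 1 — eliminated
Only g4 stuck-at-0 reproduces the observed 0.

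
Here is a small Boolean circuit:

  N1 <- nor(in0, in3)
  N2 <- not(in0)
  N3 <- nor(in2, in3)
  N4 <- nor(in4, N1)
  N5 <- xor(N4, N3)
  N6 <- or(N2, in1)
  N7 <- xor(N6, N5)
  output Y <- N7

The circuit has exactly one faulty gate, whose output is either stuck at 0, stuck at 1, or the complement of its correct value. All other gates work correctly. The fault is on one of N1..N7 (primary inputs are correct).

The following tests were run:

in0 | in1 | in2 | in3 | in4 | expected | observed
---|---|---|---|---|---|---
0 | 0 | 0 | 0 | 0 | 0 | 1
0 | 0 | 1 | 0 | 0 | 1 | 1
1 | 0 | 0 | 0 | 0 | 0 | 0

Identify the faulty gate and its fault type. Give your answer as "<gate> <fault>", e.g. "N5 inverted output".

N5 stuck-at-0

Fault-free values for test 1 (in0=0, in1=0, in2=0, in3=0, in4=0): N1=1, N2=1, N3=1, N4=0, N5=1, N6=1, N7=0, giving Y=0. Observed 1.
Test 1: faults giving observed 1 are {N1 stuck-at-0, N1 inverted output, N2 stuck-at-0, N2 inverted output, N3 stuck-at-0, N3 inverted output, N4 stuck-at-1, N4 inverted output, N5 stuck-at-0, N5 inverted output, N6 stuck-at-0, N6 inverted output, N7 stuck-at-1, N7 inverted output}.
Test 2 (in0=0, in1=0, in2=1, in3=0, in4=0): fault-free N1=1, N2=1, N3=0, N4=0, N5=0, N6=1, N7=1 → 1; observed 1. Eliminates N1 stuck-at-0, N1 inverted output, N2 stuck-at-0, N2 inverted output, N3 inverted output, N4 stuck-at-1, N4 inverted output, N5 inverted output, N6 stuck-at-0, N6 inverted output, N7 inverted output.
Test 3 (in0=1, in1=0, in2=0, in3=0, in4=0): fault-free N1=0, N2=0, N3=1, N4=1, N5=0, N6=0, N7=0 → 0; observed 0. Eliminates N3 stuck-at-0, N7 stuck-at-1.
Only N5 stuck-at-0 is consistent with every test.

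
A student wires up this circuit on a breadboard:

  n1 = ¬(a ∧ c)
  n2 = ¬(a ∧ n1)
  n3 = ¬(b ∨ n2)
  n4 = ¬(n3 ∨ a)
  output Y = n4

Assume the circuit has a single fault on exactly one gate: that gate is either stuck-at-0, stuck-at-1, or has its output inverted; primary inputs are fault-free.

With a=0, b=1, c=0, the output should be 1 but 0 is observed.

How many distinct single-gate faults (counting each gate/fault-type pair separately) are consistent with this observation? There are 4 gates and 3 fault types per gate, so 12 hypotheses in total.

Fault-free: n1=1, n2=1, n3=0, n4=1 → 1. Observed 0.
  n1 stuck-at-0: output 1 ✗
  n1 stuck-at-1: output 1 ✗
  n1 inverted output: output 1 ✗
  n2 stuck-at-0: output 1 ✗
  n2 stuck-at-1: output 1 ✗
  n2 inverted output: output 1 ✗
  n3 stuck-at-0: output 1 ✗
  n3 stuck-at-1: output 0 ✓
  n3 inverted output: output 0 ✓
  n4 stuck-at-0: output 0 ✓
  n4 stuck-at-1: output 1 ✗
  n4 inverted output: output 0 ✓
Consistent faults: {n3 stuck-at-1, n3 inverted output, n4 stuck-at-0, n4 inverted output} — 4 in all.

4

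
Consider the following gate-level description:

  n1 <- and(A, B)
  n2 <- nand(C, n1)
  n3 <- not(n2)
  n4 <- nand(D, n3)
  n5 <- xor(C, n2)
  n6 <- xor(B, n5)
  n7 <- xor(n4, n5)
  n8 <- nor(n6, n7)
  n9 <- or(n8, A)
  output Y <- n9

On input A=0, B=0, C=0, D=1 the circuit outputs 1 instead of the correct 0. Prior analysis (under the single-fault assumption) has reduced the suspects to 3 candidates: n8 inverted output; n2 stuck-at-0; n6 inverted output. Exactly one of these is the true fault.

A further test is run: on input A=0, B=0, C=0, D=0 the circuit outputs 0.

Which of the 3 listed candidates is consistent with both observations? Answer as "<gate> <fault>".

n2 stuck-at-0

Evaluate each candidate on input A=0, B=0, C=0, D=0:
  n8 inverted output: n1=0, n2=1, n3=0, n4=1, n5=1, n6=1, n7=0, n8=1 [inverted output], n9=1 → 1 — eliminated
  n2 stuck-at-0: n1=0, n2=0 [stuck-at-0], n3=1, n4=1, n5=0, n6=0, n7=1, n8=0, n9=0 → 0 — matches
  n6 inverted output: n1=0, n2=1, n3=0, n4=1, n5=1, n6=0 [inverted output], n7=0, n8=1, n9=1 → 1 — eliminated
Only n2 stuck-at-0 reproduces the observed 0.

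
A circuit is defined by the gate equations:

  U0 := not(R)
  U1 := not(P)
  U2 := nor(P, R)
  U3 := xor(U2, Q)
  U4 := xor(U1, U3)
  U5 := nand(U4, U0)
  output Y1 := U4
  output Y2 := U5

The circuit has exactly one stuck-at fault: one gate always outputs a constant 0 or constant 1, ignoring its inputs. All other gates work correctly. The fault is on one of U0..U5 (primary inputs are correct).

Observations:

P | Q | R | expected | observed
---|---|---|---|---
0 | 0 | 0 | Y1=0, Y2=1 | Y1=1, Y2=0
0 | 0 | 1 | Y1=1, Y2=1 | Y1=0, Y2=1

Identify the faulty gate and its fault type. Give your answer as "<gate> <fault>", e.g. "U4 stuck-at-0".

U1 stuck-at-0

Fault-free values for test 1 (P=0, Q=0, R=0): U0=1, U1=1, U2=1, U3=1, U4=0, U5=1, giving Y1=0, Y2=1. Observed Y1=1, Y2=0.
Test 1: faults giving observed Y1=1, Y2=0 are {U1 stuck-at-0, U2 stuck-at-0, U3 stuck-at-0, U4 stuck-at-1}.
Test 2 (P=0, Q=0, R=1): fault-free U0=0, U1=1, U2=0, U3=0, U4=1, U5=1 → Y1=1, Y2=1; observed Y1=0, Y2=1. Eliminates U2 stuck-at-0, U3 stuck-at-0, U4 stuck-at-1.
Only U1 stuck-at-0 is consistent with every test.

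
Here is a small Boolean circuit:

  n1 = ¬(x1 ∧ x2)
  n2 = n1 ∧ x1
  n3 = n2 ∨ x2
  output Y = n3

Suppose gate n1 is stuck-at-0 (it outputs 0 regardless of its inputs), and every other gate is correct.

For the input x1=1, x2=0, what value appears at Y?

Propagate with n1 forced: n1=0 [stuck-at-0], n2=0, n3=0.
So Y = 0. (Without the fault it would be 1.)

0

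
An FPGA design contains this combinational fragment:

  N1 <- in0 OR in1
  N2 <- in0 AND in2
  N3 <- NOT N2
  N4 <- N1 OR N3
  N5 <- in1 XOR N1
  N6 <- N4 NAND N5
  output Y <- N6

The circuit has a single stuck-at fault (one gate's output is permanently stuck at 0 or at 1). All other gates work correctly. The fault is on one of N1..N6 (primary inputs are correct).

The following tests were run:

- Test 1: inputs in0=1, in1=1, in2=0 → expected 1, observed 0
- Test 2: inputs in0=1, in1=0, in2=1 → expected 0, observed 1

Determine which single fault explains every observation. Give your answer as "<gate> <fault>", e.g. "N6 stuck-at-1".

Fault-free values for test 1 (in0=1, in1=1, in2=0): N1=1, N2=0, N3=1, N4=1, N5=0, N6=1, giving Y=1. Observed 0.
Test 1: faults giving observed 0 are {N1 stuck-at-0, N5 stuck-at-1, N6 stuck-at-0}.
Test 2 (in0=1, in1=0, in2=1): fault-free N1=1, N2=1, N3=0, N4=1, N5=1, N6=0 → 0; observed 1. Eliminates N5 stuck-at-1, N6 stuck-at-0.
Only N1 stuck-at-0 is consistent with every test.

N1 stuck-at-0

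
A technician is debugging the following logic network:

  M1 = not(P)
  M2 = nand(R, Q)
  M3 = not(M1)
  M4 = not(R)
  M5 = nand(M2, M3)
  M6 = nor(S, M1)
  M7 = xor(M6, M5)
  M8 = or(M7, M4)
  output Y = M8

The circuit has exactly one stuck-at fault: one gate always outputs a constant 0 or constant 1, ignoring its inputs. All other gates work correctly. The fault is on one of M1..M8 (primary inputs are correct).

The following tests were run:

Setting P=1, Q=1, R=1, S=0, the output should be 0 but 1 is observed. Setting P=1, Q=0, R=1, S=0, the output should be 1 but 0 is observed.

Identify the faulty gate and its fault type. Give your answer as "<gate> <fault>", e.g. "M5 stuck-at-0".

Fault-free values for test 1 (P=1, Q=1, R=1, S=0): M1=0, M2=0, M3=1, M4=0, M5=1, M6=1, M7=0, M8=0, giving Y=0. Observed 1.
Test 1: faults giving observed 1 are {M1 stuck-at-1, M2 stuck-at-1, M4 stuck-at-1, M5 stuck-at-0, M6 stuck-at-0, M7 stuck-at-1, M8 stuck-at-1}.
Test 2 (P=1, Q=0, R=1, S=0): fault-free M1=0, M2=1, M3=1, M4=0, M5=0, M6=1, M7=1, M8=1 → 1; observed 0. Eliminates M1 stuck-at-1, M2 stuck-at-1, M4 stuck-at-1, M5 stuck-at-0, M7 stuck-at-1, M8 stuck-at-1.
Only M6 stuck-at-0 is consistent with every test.

M6 stuck-at-0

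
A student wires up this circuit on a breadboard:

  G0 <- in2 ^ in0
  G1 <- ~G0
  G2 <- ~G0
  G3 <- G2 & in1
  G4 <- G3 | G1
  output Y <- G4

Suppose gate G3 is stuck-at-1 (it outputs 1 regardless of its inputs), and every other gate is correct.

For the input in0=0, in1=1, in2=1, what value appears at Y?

1

Propagate with G3 forced: G0=1, G1=0, G2=0, G3=1 [stuck-at-1], G4=1.
So Y = 1. (Without the fault it would be 0.)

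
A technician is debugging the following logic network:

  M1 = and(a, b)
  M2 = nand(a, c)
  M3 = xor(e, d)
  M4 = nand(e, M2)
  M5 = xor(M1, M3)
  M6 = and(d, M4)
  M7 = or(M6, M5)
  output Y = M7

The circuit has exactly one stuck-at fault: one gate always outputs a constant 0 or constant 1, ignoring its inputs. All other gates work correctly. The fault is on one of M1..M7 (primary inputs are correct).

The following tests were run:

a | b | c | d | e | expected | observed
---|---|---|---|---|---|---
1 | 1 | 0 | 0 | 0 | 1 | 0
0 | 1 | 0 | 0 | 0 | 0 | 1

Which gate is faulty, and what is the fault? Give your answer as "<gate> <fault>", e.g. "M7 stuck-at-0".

Fault-free values for test 1 (a=1, b=1, c=0, d=0, e=0): M1=1, M2=1, M3=0, M4=1, M5=1, M6=0, M7=1, giving Y=1. Observed 0.
Test 1: faults giving observed 0 are {M1 stuck-at-0, M3 stuck-at-1, M5 stuck-at-0, M7 stuck-at-0}.
Test 2 (a=0, b=1, c=0, d=0, e=0): fault-free M1=0, M2=1, M3=0, M4=1, M5=0, M6=0, M7=0 → 0; observed 1. Eliminates M1 stuck-at-0, M5 stuck-at-0, M7 stuck-at-0.
Only M3 stuck-at-1 is consistent with every test.

M3 stuck-at-1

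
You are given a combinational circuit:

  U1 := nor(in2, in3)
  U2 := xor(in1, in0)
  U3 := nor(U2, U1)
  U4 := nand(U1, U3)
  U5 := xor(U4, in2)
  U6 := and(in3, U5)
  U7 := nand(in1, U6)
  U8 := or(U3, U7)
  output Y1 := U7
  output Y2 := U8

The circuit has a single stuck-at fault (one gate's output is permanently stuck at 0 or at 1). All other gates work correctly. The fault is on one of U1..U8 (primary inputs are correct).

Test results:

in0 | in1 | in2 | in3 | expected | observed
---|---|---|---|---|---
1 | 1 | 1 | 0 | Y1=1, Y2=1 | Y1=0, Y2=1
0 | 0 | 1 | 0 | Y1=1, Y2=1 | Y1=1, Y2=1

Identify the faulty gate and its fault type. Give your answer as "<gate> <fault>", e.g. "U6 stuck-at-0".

U6 stuck-at-1

Fault-free values for test 1 (in0=1, in1=1, in2=1, in3=0): U1=0, U2=0, U3=1, U4=1, U5=0, U6=0, U7=1, U8=1, giving Y1=1, Y2=1. Observed Y1=0, Y2=1.
Test 1: faults giving observed Y1=0, Y2=1 are {U6 stuck-at-1, U7 stuck-at-0}.
Test 2 (in0=0, in1=0, in2=1, in3=0): fault-free U1=0, U2=0, U3=1, U4=1, U5=0, U6=0, U7=1, U8=1 → Y1=1, Y2=1; observed Y1=1, Y2=1. Eliminates U7 stuck-at-0.
Only U6 stuck-at-1 is consistent with every test.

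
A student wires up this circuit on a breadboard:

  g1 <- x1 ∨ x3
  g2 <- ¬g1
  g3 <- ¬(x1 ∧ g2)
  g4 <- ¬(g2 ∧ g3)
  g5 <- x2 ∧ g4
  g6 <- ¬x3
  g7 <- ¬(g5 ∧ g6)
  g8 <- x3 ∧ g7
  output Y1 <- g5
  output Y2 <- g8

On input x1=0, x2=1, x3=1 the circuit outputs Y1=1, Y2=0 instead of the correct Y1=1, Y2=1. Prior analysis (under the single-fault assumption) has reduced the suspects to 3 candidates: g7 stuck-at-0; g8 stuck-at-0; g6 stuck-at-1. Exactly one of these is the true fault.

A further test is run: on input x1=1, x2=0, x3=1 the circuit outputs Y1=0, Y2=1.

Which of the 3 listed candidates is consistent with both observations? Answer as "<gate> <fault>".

Evaluate each candidate on input x1=1, x2=0, x3=1:
  g7 stuck-at-0: g1=1, g2=0, g3=1, g4=1, g5=0, g6=0, g7=0 [stuck-at-0], g8=0 → Y1=0, Y2=0 — eliminated
  g8 stuck-at-0: g1=1, g2=0, g3=1, g4=1, g5=0, g6=0, g7=1, g8=0 [stuck-at-0] → Y1=0, Y2=0 — eliminated
  g6 stuck-at-1: g1=1, g2=0, g3=1, g4=1, g5=0, g6=1 [stuck-at-1], g7=1, g8=1 → Y1=0, Y2=1 — matches
Only g6 stuck-at-1 reproduces the observed Y1=0, Y2=1.

g6 stuck-at-1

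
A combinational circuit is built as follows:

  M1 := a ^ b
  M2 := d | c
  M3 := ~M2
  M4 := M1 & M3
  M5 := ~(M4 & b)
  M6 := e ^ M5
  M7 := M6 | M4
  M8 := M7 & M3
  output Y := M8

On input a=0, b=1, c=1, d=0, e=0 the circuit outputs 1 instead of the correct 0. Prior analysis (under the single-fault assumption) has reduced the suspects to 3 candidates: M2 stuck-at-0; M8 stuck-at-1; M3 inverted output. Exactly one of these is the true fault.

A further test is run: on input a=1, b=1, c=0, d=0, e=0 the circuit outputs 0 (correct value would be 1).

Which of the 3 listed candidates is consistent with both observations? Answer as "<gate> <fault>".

M3 inverted output

Evaluate each candidate on input a=1, b=1, c=0, d=0, e=0:
  M2 stuck-at-0: M1=0, M2=0 [stuck-at-0], M3=1, M4=0, M5=1, M6=1, M7=1, M8=1 → 1 — eliminated
  M8 stuck-at-1: M1=0, M2=0, M3=1, M4=0, M5=1, M6=1, M7=1, M8=1 [stuck-at-1] → 1 — eliminated
  M3 inverted output: M1=0, M2=0, M3=0 [inverted output], M4=0, M5=1, M6=1, M7=1, M8=0 → 0 — matches
Only M3 inverted output reproduces the observed 0.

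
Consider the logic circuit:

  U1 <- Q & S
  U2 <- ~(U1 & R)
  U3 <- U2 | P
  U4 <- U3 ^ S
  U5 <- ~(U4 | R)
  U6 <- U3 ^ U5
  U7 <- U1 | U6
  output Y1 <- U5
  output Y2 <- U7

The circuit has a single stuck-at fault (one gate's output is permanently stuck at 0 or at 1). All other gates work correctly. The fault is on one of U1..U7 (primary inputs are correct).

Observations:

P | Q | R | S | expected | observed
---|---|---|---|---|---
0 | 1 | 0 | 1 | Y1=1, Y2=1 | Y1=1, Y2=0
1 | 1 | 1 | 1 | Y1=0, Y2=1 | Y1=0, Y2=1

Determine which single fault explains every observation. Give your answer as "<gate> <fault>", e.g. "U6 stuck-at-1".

U1 stuck-at-0

Fault-free values for test 1 (P=0, Q=1, R=0, S=1): U1=1, U2=1, U3=1, U4=0, U5=1, U6=0, U7=1, giving Y1=1, Y2=1. Observed Y1=1, Y2=0.
Test 1: faults giving observed Y1=1, Y2=0 are {U1 stuck-at-0, U7 stuck-at-0}.
Test 2 (P=1, Q=1, R=1, S=1): fault-free U1=1, U2=0, U3=1, U4=0, U5=0, U6=1, U7=1 → Y1=0, Y2=1; observed Y1=0, Y2=1. Eliminates U7 stuck-at-0.
Only U1 stuck-at-0 is consistent with every test.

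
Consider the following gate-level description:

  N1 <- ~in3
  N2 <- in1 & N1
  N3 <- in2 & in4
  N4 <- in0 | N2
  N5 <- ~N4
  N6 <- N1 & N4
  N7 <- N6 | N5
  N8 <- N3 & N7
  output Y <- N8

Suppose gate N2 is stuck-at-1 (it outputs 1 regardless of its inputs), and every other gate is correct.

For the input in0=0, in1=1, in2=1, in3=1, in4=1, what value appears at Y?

Propagate with N2 forced: N1=0, N2=1 [stuck-at-1], N3=1, N4=1, N5=0, N6=0, N7=0, N8=0.
So Y = 0. (Without the fault it would be 1.)

0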